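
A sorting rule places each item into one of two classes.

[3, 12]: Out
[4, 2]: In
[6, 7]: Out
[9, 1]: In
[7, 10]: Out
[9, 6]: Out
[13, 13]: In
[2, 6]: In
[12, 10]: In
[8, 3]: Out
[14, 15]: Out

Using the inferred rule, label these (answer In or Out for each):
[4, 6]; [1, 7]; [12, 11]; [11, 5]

The distinguishing property — sum is even — holds for all the 'In' cases and none of the 'Out' cases.
[4, 6]: 4+6 = 10 — satisfies this, so In.
[1, 7]: 1+7 = 8 — satisfies this, so In.
[12, 11]: 12+11 = 23 — does not pass, so Out.
[11, 5]: 11+5 = 16 — satisfies this, so In.

In, In, Out, In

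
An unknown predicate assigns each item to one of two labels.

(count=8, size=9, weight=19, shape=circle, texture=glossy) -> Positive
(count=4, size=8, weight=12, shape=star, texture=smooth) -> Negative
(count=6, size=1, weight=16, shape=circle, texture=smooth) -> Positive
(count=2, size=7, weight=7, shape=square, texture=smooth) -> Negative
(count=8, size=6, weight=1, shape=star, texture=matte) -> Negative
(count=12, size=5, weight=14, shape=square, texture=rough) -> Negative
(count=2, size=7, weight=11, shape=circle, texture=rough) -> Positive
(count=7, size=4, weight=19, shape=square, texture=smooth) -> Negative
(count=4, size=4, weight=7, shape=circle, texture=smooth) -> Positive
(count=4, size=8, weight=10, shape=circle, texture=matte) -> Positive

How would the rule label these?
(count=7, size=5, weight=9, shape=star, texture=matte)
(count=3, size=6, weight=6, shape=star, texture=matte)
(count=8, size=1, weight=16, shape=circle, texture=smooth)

Negative, Negative, Positive

The pattern is that an item is 'Positive' exactly when: shape is circle.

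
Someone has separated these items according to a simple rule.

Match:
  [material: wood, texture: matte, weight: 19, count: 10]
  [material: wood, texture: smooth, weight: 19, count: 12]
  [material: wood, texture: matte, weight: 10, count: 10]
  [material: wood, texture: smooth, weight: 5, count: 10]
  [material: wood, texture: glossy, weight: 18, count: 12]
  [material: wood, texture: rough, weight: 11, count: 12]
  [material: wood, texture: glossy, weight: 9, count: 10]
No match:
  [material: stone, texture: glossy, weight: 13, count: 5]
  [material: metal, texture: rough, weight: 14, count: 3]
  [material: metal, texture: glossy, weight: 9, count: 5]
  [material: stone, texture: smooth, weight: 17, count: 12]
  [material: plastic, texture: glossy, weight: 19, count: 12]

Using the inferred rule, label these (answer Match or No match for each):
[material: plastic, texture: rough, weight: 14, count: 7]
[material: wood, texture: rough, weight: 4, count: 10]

No match, Match

The simplest hypothesis consistent with all the labels is: material is wood.
[material: plastic, texture: rough, weight: 14, count: 7] → material is plastic → No match. [material: wood, texture: rough, weight: 4, count: 10] → material is wood → Match.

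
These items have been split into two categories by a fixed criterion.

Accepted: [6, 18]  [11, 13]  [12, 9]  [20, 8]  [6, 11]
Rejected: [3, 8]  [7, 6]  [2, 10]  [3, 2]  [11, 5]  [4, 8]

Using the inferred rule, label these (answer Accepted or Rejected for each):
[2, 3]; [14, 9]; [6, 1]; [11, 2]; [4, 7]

Rejected, Accepted, Rejected, Rejected, Rejected

The common property of the 'Accepted' items is: sum ≥ 17. No 'Rejected' item has it.
[2, 3]: 2+3 = 5, doesn't match → Rejected. [14, 9]: 14+9 = 23, fits → Accepted. [6, 1]: 6+1 = 7, doesn't match → Rejected. [11, 2]: 11+2 = 13, doesn't match → Rejected. [4, 7]: 4+7 = 11, doesn't match → Rejected.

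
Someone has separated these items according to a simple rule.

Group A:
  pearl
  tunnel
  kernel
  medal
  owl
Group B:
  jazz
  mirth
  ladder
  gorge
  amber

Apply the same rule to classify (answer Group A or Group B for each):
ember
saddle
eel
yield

Group B, Group B, Group A, Group B

Comparing the two groups points to one rule — ends with 'l'.
ember — ends with 'r', hence Group B.
saddle — ends with 'e', hence Group B.
eel — ends with 'l', hence Group A.
yield — ends with 'd', hence Group B.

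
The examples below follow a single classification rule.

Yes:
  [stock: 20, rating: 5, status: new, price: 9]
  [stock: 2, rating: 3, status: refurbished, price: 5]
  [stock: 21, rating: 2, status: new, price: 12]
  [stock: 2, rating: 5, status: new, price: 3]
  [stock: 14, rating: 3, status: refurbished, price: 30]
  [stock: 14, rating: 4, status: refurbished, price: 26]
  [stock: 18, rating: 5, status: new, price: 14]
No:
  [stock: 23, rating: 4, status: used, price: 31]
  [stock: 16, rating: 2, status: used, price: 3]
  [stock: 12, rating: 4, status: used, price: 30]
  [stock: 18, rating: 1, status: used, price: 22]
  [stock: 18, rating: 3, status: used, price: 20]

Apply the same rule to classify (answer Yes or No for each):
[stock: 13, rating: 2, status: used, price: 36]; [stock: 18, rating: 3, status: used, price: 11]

No, No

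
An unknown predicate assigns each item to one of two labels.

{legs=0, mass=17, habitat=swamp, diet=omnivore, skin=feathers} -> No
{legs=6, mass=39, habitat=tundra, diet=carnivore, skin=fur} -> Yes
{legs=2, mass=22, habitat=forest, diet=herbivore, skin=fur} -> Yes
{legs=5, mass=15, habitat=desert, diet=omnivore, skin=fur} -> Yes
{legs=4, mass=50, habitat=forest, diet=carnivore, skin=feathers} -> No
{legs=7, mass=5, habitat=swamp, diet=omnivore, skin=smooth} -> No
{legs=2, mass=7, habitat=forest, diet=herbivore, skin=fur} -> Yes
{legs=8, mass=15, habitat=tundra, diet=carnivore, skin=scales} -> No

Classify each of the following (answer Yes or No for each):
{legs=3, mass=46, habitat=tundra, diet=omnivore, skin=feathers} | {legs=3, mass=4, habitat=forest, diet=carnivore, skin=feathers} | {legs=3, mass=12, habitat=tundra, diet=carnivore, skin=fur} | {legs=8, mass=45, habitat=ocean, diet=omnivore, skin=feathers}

All 'Yes' examples share one property — skin is fur — and every 'No' example lacks it.
{legs=3, mass=46, habitat=tundra, diet=omnivore, skin=feathers} — skin is feathers, hence No. {legs=3, mass=4, habitat=forest, diet=carnivore, skin=feathers} — skin is feathers, hence No. {legs=3, mass=12, habitat=tundra, diet=carnivore, skin=fur} — skin is fur, hence Yes. {legs=8, mass=45, habitat=ocean, diet=omnivore, skin=feathers} — skin is feathers, hence No.

No, No, Yes, No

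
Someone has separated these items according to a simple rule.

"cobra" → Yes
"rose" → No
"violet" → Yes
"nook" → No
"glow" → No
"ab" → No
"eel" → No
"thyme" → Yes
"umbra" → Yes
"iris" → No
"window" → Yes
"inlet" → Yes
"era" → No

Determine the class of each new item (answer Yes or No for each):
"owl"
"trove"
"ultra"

No, Yes, Yes

All 'Yes' examples share one property — length ≥ 5 — and every 'No' example lacks it.
"owl": No (length 3).
"trove": Yes (length 5).
"ultra": Yes (length 5).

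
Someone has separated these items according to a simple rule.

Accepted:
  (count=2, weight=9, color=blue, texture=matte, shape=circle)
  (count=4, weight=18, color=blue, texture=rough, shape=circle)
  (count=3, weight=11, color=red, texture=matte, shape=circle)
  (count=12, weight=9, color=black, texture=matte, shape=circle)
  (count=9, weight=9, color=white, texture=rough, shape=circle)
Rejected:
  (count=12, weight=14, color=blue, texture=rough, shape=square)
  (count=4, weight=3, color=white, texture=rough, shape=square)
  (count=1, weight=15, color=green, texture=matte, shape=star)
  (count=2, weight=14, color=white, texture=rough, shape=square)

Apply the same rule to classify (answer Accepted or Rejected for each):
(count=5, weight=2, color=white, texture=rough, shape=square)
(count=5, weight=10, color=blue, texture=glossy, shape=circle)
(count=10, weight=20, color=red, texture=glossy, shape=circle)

Rejected, Accepted, Accepted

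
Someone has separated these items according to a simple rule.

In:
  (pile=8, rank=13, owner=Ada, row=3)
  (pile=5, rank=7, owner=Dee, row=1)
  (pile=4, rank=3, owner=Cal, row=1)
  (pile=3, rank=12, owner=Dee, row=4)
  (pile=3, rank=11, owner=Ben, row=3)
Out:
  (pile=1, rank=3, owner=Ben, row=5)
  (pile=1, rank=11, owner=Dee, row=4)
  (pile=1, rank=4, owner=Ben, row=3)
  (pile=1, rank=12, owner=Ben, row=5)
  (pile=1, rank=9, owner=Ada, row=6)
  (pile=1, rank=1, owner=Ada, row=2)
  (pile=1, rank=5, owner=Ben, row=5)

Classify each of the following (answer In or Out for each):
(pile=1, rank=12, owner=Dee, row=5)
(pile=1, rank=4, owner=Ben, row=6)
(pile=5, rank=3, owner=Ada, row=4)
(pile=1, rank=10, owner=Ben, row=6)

The distinguishing property — pile ≥ 3 — holds for all the 'In' cases and none of the 'Out' cases.

Out, Out, In, Out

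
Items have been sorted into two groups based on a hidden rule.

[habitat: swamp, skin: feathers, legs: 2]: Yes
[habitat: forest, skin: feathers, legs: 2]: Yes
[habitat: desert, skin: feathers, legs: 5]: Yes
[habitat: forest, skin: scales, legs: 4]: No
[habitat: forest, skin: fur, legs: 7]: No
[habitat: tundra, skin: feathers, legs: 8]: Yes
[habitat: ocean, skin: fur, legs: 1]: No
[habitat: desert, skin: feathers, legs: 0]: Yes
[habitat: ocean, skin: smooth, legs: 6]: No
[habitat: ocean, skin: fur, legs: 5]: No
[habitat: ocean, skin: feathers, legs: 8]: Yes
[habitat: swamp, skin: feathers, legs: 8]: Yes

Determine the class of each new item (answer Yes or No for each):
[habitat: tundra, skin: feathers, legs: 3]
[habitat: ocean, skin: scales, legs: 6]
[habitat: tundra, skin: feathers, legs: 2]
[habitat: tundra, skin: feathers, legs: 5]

Yes, No, Yes, Yes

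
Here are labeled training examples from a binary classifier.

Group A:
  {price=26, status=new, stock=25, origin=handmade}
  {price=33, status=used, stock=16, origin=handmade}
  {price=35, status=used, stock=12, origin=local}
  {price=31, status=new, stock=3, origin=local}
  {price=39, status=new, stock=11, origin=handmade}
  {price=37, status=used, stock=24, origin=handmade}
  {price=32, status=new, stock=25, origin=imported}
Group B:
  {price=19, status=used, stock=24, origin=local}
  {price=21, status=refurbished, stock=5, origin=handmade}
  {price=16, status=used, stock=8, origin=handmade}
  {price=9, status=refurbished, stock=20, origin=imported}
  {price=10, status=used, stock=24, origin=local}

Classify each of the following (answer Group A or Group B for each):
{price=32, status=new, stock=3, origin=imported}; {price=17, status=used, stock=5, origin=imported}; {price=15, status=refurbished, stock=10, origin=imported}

Group A, Group B, Group B

The classifier is using: price ≥ 26.
{price=32, status=new, stock=3, origin=imported}: price = 32 — has this property, so Group A. {price=17, status=used, stock=5, origin=imported}: price = 17 — fails this test, so Group B. {price=15, status=refurbished, stock=10, origin=imported}: price = 15 — fails this test, so Group B.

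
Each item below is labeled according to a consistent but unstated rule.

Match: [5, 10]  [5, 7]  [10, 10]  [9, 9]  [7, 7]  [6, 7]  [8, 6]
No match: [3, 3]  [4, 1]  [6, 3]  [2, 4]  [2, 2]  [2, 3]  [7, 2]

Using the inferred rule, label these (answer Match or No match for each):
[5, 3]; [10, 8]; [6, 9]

Every 'Match' example satisfies: sum ≥ 12. None of the 'No match' examples do.
[5, 3] — 5+3 = 8, hence No match.
[10, 8] — 10+8 = 18, hence Match.
[6, 9] — 6+9 = 15, hence Match.

No match, Match, Match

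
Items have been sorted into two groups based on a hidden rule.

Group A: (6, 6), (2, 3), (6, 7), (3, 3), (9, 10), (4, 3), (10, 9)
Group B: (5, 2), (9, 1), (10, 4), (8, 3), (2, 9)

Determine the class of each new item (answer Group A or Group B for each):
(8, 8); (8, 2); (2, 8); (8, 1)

Group A, Group B, Group B, Group B

The common property of the 'Group A' items is: |first − second| ≤ 1. No 'Group B' item has it.
Group A: (8, 8), since |8−8| = 0.
Group B: (8, 2), since |8−2| = 6.
Group B: (2, 8), since |2−8| = 6.
Group B: (8, 1), since |8−1| = 7.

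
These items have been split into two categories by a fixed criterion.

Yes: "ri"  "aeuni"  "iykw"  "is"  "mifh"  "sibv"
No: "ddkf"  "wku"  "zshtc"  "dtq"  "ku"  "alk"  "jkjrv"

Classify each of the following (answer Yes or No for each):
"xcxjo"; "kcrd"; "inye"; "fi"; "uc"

No, No, Yes, Yes, No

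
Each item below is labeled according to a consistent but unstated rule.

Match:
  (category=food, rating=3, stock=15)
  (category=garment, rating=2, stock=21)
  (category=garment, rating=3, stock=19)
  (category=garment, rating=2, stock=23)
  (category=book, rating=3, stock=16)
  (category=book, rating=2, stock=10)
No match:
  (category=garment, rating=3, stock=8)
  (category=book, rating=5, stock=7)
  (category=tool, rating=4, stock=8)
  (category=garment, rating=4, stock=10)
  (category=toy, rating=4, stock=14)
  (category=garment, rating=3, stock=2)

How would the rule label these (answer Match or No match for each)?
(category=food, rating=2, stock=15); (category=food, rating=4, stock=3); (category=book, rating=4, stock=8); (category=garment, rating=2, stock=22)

Match, No match, No match, Match

'Match' ⟺ stock ≥ 10 AND rating ≤ 3.
(category=food, rating=2, stock=15): stock = 15, rating = 2 — passes, so Match.
(category=food, rating=4, stock=3): stock = 3, rating = 4 — fails the rule, so No match.
(category=book, rating=4, stock=8): stock = 8, rating = 4 — fails the rule, so No match.
(category=garment, rating=2, stock=22): stock = 22, rating = 2 — passes, so Match.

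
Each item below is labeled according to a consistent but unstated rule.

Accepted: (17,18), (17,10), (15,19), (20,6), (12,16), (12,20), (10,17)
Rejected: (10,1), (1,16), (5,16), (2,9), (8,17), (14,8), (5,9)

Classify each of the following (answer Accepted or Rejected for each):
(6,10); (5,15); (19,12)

Rejected, Rejected, Accepted

Rule: sum ≥ 26. This holds for each 'Accepted' example and fails for each 'Rejected' one.
(6,10): Rejected (6+10 = 16). (5,15): Rejected (5+15 = 20). (19,12): Accepted (19+12 = 31).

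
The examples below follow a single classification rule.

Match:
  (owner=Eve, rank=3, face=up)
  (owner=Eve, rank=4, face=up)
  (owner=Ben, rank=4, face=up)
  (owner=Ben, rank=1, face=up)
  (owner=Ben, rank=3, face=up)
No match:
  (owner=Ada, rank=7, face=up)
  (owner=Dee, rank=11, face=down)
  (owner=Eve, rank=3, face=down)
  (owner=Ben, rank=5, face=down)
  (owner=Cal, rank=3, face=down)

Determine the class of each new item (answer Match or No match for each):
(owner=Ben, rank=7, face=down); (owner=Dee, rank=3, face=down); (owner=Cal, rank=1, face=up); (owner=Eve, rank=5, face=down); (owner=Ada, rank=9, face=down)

No match, No match, Match, No match, No match

One predicate separates the groups cleanly: face is up AND rank ≤ 4.
(owner=Ben, rank=7, face=down): No match (face is down, rank = 7).
(owner=Dee, rank=3, face=down): No match (face is down, rank = 3).
(owner=Cal, rank=1, face=up): Match (face is up, rank = 1).
(owner=Eve, rank=5, face=down): No match (face is down, rank = 5).
(owner=Ada, rank=9, face=down): No match (face is down, rank = 9).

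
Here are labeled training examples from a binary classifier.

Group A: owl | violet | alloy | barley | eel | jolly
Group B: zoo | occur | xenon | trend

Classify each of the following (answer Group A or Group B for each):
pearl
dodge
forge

The pattern is that an item is 'Group A' exactly when: contains 'l'.

Group A, Group B, Group B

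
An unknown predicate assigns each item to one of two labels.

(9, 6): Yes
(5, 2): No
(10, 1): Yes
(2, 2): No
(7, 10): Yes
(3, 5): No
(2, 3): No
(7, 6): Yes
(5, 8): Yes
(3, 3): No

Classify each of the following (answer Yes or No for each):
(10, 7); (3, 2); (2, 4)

Yes, No, No

One predicate separates the groups cleanly: sum ≥ 11.
(10, 7): 10+7 = 17 — checks out, so Yes. (3, 2): 3+2 = 5 — doesn't match, so No. (2, 4): 2+4 = 6 — doesn't match, so No.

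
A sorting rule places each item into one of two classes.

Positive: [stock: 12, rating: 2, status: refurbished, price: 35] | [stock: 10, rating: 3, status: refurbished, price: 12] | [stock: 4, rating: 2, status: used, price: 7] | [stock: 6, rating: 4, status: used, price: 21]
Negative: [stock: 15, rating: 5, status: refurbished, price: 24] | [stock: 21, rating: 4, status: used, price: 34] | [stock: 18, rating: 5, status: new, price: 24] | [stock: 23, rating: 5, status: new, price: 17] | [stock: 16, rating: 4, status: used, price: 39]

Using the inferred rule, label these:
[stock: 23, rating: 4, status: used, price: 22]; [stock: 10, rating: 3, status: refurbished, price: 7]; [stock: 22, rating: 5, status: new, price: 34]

The classifier is using: stock ≤ 12.
[stock: 23, rating: 4, status: used, price: 22]: stock = 23 — does not satisfy this, so Negative.
[stock: 10, rating: 3, status: refurbished, price: 7]: stock = 10 — satisfies this, so Positive.
[stock: 22, rating: 5, status: new, price: 34]: stock = 22 — does not satisfy this, so Negative.

Negative, Positive, Negative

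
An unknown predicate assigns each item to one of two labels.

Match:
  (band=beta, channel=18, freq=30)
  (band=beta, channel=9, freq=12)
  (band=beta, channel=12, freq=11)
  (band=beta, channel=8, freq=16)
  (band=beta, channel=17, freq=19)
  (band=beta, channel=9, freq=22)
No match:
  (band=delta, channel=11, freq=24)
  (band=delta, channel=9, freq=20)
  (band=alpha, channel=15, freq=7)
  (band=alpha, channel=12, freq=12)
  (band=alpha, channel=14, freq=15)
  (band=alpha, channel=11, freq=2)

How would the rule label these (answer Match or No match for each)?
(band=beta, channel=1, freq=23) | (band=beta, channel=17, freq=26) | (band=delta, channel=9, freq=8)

Match, Match, No match

Rule: band is beta. This holds for each 'Match' example and fails for each 'No match' one.
(band=beta, channel=1, freq=23): Match (band is beta). (band=beta, channel=17, freq=26): Match (band is beta). (band=delta, channel=9, freq=8): No match (band is delta).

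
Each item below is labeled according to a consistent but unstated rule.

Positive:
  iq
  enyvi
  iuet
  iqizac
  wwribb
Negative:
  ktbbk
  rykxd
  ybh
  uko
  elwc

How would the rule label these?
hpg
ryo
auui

The classifier is using: contains 'i'.
hpg: no 'i', fails this test → Negative. ryo: no 'i', fails this test → Negative. auui: has 'i', qualifies → Positive.

Negative, Negative, Positive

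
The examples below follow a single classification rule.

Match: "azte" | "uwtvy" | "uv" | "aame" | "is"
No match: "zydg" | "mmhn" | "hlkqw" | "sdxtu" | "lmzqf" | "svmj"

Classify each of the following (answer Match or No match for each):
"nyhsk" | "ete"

The distinguishing property — starts with a vowel — holds for all the 'Match' cases and none of the 'No match' cases.

No match, Match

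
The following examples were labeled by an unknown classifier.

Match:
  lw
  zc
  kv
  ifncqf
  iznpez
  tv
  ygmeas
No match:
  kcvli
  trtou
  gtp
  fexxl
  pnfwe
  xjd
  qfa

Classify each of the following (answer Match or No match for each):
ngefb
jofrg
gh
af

No match, No match, Match, Match

The classifier is using: even length.
ngefb: length 5, lacks this property → No match. jofrg: length 5, lacks this property → No match. gh: length 2, satisfies this → Match. af: length 2, satisfies this → Match.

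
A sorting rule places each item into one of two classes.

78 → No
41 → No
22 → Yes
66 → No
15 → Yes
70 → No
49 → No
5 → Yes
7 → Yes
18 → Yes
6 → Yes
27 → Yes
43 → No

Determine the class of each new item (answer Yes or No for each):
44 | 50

No, No

The common property of the 'Yes' items is: at most 27. No 'No' item has it.
44: No (44 > 27).
50: No (50 > 27).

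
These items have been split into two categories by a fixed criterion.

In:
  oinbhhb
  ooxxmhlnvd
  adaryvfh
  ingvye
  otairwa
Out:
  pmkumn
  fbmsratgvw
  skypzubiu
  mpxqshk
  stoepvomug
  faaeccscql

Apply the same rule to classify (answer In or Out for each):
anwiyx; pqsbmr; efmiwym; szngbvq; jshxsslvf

All 'In' examples share one property — starts with a vowel — and every 'Out' example lacks it.

In, Out, In, Out, Out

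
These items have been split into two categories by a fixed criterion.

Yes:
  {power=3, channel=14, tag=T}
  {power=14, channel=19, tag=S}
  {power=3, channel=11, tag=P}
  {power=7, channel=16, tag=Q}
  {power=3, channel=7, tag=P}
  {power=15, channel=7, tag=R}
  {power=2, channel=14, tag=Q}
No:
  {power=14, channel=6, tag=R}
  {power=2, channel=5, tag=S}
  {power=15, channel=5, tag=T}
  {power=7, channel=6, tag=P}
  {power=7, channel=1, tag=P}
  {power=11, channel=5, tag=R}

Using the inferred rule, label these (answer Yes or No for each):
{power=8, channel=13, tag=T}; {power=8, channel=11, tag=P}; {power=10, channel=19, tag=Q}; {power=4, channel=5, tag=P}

Yes, Yes, Yes, No

A rule that fits every label: channel ≥ 7 — true of each 'Yes' example, false of each 'No' one.
{power=8, channel=13, tag=T}: Yes (channel = 13). {power=8, channel=11, tag=P}: Yes (channel = 11). {power=10, channel=19, tag=Q}: Yes (channel = 19). {power=4, channel=5, tag=P}: No (channel = 5).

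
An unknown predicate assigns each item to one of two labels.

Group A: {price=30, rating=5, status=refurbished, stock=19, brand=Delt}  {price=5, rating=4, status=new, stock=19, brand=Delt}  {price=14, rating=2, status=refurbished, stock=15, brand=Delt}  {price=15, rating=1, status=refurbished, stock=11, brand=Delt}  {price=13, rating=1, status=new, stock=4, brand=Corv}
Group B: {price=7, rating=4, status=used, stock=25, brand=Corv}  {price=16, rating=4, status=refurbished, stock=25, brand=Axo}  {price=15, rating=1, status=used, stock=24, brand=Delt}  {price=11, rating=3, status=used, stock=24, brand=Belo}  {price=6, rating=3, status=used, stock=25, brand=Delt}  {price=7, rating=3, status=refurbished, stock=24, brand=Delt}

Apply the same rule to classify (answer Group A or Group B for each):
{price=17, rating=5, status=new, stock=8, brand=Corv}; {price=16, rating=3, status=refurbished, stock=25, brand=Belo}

Group A, Group B

The distinguishing property — stock ≤ 19 — holds for all the 'Group A' cases and none of the 'Group B' cases.
Group A: {price=17, rating=5, status=new, stock=8, brand=Corv}, since stock = 8. Group B: {price=16, rating=3, status=refurbished, stock=25, brand=Belo}, since stock = 25.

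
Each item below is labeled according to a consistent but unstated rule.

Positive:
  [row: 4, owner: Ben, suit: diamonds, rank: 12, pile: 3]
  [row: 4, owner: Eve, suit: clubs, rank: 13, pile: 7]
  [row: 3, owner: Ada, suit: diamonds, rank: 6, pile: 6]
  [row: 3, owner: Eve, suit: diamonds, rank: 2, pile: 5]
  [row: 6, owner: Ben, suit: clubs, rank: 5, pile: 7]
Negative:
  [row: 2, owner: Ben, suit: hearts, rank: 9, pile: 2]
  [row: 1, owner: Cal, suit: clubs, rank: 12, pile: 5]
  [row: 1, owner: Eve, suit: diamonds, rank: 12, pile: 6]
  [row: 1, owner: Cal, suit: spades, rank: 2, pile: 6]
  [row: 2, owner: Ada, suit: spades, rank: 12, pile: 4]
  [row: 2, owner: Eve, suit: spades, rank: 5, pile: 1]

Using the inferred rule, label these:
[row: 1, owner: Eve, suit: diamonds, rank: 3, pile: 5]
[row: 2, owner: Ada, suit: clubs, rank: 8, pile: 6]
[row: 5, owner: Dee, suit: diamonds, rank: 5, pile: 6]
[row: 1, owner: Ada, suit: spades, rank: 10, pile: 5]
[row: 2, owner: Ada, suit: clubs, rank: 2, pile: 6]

Negative, Negative, Positive, Negative, Negative

The common property of the 'Positive' items is: row ≥ 3. No 'Negative' item has it.
[row: 1, owner: Eve, suit: diamonds, rank: 3, pile: 5]: Negative (row = 1).
[row: 2, owner: Ada, suit: clubs, rank: 8, pile: 6]: Negative (row = 2).
[row: 5, owner: Dee, suit: diamonds, rank: 5, pile: 6]: Positive (row = 5).
[row: 1, owner: Ada, suit: spades, rank: 10, pile: 5]: Negative (row = 1).
[row: 2, owner: Ada, suit: clubs, rank: 2, pile: 6]: Negative (row = 2).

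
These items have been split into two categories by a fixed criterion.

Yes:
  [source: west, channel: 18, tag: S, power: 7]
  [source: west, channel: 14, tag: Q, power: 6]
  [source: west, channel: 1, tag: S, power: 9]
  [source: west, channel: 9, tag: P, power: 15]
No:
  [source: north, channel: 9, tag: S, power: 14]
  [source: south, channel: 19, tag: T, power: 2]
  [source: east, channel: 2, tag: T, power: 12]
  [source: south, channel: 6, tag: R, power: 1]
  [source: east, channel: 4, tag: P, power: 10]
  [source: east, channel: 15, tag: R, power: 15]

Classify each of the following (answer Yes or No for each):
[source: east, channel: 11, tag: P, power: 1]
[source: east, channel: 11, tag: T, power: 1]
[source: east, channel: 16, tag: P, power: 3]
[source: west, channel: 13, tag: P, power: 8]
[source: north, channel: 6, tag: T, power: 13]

No, No, No, Yes, No

The pattern is that an item is 'Yes' exactly when: source is west.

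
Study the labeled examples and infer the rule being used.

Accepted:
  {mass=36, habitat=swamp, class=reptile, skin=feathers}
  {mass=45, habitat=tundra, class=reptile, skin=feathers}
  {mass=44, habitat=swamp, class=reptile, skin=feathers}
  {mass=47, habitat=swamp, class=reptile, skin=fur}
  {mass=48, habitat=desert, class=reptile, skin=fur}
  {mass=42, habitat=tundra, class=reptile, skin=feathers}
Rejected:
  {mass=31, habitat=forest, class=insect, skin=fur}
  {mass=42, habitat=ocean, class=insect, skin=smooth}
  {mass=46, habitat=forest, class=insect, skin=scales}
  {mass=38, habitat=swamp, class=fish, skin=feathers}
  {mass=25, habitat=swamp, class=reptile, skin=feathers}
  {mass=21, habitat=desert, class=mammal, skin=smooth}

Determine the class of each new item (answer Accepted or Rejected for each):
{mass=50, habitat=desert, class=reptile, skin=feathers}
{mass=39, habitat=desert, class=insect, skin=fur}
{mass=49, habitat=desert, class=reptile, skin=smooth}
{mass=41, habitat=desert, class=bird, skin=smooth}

Accepted, Rejected, Accepted, Rejected

Every 'Accepted' example satisfies: class is reptile AND mass ≥ 31. None of the 'Rejected' examples do.
{mass=50, habitat=desert, class=reptile, skin=feathers} — class is reptile, mass = 50, hence Accepted. {mass=39, habitat=desert, class=insect, skin=fur} — class is insect, mass = 39, hence Rejected. {mass=49, habitat=desert, class=reptile, skin=smooth} — class is reptile, mass = 49, hence Accepted. {mass=41, habitat=desert, class=bird, skin=smooth} — class is bird, mass = 41, hence Rejected.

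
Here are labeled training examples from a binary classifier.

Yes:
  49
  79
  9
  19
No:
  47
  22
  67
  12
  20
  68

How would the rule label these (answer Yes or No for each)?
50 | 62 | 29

No, No, Yes

The classifier is using: ends in digit 9.
No: 50, since last digit 0. No: 62, since last digit 2. Yes: 29, since last digit 9.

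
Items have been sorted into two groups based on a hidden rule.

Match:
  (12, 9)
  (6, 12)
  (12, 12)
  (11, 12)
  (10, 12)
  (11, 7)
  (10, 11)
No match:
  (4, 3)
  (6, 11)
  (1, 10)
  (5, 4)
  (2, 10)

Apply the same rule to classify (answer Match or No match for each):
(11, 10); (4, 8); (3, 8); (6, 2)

Match, No match, No match, No match

Every 'Match' example satisfies: sum ≥ 18. None of the 'No match' examples do.
(11, 10) → 11+10 = 21 → Match. (4, 8) → 4+8 = 12 → No match. (3, 8) → 3+8 = 11 → No match. (6, 2) → 6+2 = 8 → No match.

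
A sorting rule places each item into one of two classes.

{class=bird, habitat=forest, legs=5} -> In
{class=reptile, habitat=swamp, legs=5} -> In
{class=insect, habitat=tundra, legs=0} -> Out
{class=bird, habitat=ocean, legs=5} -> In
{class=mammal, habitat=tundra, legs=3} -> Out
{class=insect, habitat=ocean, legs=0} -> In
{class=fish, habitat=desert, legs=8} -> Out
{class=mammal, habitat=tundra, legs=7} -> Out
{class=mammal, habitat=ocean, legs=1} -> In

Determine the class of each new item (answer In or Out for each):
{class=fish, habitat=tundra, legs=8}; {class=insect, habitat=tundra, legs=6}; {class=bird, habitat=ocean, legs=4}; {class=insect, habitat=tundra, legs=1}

The pattern is that an item is 'In' exactly when: habitat is ocean OR legs = 5.
Out: {class=fish, habitat=tundra, legs=8}, since habitat is tundra, legs = 8. Out: {class=insect, habitat=tundra, legs=6}, since habitat is tundra, legs = 6. In: {class=bird, habitat=ocean, legs=4}, since habitat is ocean, legs = 4. Out: {class=insect, habitat=tundra, legs=1}, since habitat is tundra, legs = 1.

Out, Out, In, Out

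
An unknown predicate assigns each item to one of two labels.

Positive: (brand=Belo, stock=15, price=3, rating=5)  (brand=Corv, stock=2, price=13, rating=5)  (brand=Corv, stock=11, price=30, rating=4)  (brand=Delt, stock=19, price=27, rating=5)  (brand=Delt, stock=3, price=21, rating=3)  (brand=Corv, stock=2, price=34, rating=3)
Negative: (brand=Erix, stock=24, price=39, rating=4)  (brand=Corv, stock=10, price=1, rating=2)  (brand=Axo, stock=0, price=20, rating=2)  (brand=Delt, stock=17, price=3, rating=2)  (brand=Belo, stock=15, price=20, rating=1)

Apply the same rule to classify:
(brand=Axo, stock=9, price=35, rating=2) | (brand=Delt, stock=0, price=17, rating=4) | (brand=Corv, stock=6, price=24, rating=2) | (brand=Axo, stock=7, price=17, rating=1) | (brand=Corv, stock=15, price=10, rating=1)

Negative, Positive, Negative, Negative, Negative

The pattern is that an item is 'Positive' exactly when: price ≤ 34 AND rating ≥ 3.
(brand=Axo, stock=9, price=35, rating=2): price = 35, rating = 2 — doesn't match, so Negative. (brand=Delt, stock=0, price=17, rating=4): price = 17, rating = 4 — passes, so Positive. (brand=Corv, stock=6, price=24, rating=2): price = 24, rating = 2 — doesn't match, so Negative. (brand=Axo, stock=7, price=17, rating=1): price = 17, rating = 1 — doesn't match, so Negative. (brand=Corv, stock=15, price=10, rating=1): price = 10, rating = 1 — doesn't match, so Negative.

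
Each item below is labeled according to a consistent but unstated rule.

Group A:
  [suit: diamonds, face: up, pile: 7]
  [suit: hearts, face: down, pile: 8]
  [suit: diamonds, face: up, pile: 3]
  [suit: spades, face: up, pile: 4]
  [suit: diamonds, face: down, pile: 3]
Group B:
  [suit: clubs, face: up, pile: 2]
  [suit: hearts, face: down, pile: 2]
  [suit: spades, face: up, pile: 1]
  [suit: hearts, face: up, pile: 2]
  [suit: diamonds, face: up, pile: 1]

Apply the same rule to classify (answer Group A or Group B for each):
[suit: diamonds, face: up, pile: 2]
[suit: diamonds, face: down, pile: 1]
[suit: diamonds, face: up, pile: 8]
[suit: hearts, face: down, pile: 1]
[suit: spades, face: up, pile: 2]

One predicate separates the groups cleanly: pile ≥ 3.

Group B, Group B, Group A, Group B, Group B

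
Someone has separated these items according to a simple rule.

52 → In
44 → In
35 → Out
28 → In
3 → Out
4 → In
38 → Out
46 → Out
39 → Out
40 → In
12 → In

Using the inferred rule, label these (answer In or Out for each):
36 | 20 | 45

Checking candidate rules against both groups, what survives is: multiple of 4.

In, In, Out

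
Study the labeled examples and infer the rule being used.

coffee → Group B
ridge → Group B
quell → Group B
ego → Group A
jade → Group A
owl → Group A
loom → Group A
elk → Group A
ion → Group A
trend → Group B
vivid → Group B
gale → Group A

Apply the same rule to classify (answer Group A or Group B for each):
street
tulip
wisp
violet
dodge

The classifier is using: length ≤ 4.

Group B, Group B, Group A, Group B, Group B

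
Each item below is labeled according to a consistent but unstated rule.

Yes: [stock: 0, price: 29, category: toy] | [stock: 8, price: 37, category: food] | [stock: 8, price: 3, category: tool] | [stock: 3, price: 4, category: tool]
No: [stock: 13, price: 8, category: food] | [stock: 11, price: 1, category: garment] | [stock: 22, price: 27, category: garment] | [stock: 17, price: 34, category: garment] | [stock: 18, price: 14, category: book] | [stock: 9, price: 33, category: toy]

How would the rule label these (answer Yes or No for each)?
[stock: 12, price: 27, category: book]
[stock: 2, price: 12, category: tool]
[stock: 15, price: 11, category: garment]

No, Yes, No

Rule: stock ≤ 8. This holds for each 'Yes' example and fails for each 'No' one.
[stock: 12, price: 27, category: book]: stock = 12 — does not pass, so No. [stock: 2, price: 12, category: tool]: stock = 2 — matches, so Yes. [stock: 15, price: 11, category: garment]: stock = 15 — does not pass, so No.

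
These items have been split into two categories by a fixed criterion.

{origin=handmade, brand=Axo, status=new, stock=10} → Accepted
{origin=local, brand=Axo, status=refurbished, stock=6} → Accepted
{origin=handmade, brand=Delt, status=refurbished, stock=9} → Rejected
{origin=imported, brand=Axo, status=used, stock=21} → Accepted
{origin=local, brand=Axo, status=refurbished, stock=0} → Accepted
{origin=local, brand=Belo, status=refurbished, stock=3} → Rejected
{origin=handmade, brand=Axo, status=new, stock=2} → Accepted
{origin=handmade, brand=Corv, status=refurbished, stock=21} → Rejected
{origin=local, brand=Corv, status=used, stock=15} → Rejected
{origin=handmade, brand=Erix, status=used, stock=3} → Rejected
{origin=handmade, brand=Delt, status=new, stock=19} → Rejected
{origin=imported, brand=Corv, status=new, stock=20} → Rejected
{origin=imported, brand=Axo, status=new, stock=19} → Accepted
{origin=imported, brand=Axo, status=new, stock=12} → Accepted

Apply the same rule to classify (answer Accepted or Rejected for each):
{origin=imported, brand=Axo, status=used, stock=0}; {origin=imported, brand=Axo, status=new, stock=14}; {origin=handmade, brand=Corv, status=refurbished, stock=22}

Accepted, Accepted, Rejected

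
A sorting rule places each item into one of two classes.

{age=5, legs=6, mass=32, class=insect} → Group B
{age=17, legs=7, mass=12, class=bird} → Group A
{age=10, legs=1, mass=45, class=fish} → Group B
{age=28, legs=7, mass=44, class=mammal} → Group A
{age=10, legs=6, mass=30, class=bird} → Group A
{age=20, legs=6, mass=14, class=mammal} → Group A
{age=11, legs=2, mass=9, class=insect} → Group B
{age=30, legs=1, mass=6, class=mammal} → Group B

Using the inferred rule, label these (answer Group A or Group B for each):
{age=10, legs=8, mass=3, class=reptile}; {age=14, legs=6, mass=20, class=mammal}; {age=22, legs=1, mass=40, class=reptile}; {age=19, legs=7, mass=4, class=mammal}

Group A, Group A, Group B, Group A

One predicate separates the groups cleanly: age ≥ 10 AND legs ≥ 6.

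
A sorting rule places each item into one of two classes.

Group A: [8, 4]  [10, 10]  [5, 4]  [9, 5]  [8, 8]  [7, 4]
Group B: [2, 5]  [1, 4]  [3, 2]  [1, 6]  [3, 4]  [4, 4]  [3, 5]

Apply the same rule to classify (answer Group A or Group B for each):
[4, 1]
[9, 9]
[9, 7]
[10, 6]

Group B, Group A, Group A, Group A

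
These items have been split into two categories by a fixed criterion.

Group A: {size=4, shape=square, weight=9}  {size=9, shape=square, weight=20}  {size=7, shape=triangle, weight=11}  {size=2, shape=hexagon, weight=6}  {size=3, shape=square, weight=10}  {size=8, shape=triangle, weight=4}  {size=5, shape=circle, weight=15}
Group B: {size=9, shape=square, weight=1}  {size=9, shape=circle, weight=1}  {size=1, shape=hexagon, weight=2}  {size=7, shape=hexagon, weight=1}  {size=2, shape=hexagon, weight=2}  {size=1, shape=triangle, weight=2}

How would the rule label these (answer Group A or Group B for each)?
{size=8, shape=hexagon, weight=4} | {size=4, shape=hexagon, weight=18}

Group A, Group A

The pattern is that an item is 'Group A' exactly when: weight ≥ 4.
{size=8, shape=hexagon, weight=4} → weight = 4 → Group A.
{size=4, shape=hexagon, weight=18} → weight = 18 → Group A.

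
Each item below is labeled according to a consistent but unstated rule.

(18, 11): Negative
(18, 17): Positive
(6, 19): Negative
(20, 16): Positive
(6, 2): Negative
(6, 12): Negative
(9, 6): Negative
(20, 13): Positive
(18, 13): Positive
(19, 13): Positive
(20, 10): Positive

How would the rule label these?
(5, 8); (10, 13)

Negative, Negative

All 'Positive' examples share one property — sum ≥ 30 — and every 'Negative' example lacks it.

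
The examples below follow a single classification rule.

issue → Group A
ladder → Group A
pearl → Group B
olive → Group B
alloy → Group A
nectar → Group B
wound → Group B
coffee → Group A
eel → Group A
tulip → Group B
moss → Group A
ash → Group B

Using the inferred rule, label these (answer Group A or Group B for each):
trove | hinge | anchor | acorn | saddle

Group B, Group B, Group B, Group B, Group A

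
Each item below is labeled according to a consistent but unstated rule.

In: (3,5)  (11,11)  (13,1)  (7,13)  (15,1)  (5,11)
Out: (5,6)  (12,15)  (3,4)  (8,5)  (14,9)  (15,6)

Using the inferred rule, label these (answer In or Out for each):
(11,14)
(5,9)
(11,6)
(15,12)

Out, In, Out, Out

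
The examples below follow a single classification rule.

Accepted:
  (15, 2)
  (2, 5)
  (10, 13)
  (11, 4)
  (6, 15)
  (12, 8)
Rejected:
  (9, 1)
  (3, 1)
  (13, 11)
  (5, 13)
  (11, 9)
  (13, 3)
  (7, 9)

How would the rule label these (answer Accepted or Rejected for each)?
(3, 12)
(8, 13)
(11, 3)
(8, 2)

Accepted, Accepted, Rejected, Accepted

The simplest hypothesis consistent with all the labels is: product is even.
(3, 12) → 3·12 = 36 → Accepted.
(8, 13) → 8·13 = 104 → Accepted.
(11, 3) → 11·3 = 33 → Rejected.
(8, 2) → 8·2 = 16 → Accepted.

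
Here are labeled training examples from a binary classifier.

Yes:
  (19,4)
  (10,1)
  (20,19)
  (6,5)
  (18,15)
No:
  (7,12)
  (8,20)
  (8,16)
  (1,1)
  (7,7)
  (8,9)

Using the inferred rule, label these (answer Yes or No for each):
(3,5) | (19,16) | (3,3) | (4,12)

No, Yes, No, No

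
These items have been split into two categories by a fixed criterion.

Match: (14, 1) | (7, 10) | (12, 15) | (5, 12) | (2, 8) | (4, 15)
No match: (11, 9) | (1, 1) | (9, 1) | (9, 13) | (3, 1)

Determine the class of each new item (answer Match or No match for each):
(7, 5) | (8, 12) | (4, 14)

No match, Match, Match

Comparing the two groups points to one rule — product is even.
(7, 5): 7·5 = 35, does not pass → No match.
(8, 12): 8·12 = 96, passes → Match.
(4, 14): 4·14 = 56, passes → Match.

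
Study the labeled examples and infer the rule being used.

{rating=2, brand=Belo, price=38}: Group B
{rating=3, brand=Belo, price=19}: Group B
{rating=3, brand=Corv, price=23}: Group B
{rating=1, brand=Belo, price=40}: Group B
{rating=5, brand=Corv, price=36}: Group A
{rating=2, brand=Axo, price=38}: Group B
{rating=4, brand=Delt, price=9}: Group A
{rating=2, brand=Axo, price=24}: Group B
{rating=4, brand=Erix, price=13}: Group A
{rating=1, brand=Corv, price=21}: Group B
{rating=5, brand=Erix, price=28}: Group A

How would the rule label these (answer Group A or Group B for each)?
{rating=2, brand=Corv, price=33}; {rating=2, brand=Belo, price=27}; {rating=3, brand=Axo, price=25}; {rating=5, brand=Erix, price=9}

A rule that fits every label: rating ≥ 4 — true of each 'Group A' example, false of each 'Group B' one.

Group B, Group B, Group B, Group A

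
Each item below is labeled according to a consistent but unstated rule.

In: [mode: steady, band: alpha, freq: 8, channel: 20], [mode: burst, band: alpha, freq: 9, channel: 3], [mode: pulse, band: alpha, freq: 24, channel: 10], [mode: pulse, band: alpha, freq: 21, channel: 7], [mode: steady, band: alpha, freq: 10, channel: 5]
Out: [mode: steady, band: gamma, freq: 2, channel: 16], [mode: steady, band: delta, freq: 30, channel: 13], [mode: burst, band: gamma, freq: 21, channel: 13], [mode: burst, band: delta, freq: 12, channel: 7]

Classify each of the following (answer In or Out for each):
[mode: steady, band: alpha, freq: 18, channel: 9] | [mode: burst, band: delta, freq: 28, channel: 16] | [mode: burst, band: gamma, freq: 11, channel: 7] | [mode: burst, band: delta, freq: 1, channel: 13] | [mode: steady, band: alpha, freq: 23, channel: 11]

One predicate separates the groups cleanly: band is alpha.
[mode: steady, band: alpha, freq: 18, channel: 9] → band is alpha → In. [mode: burst, band: delta, freq: 28, channel: 16] → band is delta → Out. [mode: burst, band: gamma, freq: 11, channel: 7] → band is gamma → Out. [mode: burst, band: delta, freq: 1, channel: 13] → band is delta → Out. [mode: steady, band: alpha, freq: 23, channel: 11] → band is alpha → In.

In, Out, Out, Out, In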